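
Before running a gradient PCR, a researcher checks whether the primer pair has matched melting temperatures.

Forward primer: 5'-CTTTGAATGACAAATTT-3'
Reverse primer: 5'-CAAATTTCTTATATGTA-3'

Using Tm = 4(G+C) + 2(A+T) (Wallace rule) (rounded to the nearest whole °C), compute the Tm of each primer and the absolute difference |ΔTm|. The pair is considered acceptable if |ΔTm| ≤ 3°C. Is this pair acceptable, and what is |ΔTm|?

|ΔTm| = 2°C; the pair is acceptable.

Forward: A=6 T=7 G=2 C=2 → Tm = 2·13 + 4·4 = 42°C.
Reverse: A=6 T=8 G=1 C=2 → Tm = 2·14 + 4·3 = 40°C.
|ΔTm| = |42 − 40| = 2°C, ≤ 3°C.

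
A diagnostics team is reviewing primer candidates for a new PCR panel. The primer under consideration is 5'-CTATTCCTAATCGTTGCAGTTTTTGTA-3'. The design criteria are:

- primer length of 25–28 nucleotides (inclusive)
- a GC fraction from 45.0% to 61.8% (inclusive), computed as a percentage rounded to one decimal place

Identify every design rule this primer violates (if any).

Base counts: A=5, T=13, G=4, C=5 (length 27).
length: length 27 ✓
GC content: GC 9/27 = 33.3%, outside 45.0–61.8% ✗

Fails: GC content.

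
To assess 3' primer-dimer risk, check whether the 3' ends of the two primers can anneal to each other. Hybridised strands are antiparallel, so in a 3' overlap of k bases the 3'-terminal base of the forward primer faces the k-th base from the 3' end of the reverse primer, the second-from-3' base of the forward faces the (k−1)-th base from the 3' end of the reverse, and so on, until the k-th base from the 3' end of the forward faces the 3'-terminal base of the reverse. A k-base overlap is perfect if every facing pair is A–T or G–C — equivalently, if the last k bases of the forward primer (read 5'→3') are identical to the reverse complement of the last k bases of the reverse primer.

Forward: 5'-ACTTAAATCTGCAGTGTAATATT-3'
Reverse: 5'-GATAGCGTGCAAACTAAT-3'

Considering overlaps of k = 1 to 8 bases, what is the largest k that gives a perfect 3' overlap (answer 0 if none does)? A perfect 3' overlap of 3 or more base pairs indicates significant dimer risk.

Last 8 bases (5'→3') — forward …GTAATATT, reverse …AAACTAAT.
Reverse complement of the reverse primer's last 8 bases: ATTAGTTT; its first k bases are the reverse complement of the reverse primer's last k bases, so a perfect k-base overlap needs the forward primer's last k bases to equal them.
Comparing (forward last k vs required): k=1: T vs A ✗; k=2: TT vs AT ✗; k=3: ATT vs ATT ✓; k=4: TATT vs ATTA ✗; k=5: ATATT vs ATTAG ✗; k=6: AATATT vs ATTAGT ✗; k=7: TAATATT vs ATTAGTT ✗; k=8: GTAATATT vs ATTAGTTT ✗.
Only k = 3 is perfect, so the longest perfect 3' overlap is 3.

Longest perfect overlap: 3 complementary base pairs; significant dimer risk (threshold 3).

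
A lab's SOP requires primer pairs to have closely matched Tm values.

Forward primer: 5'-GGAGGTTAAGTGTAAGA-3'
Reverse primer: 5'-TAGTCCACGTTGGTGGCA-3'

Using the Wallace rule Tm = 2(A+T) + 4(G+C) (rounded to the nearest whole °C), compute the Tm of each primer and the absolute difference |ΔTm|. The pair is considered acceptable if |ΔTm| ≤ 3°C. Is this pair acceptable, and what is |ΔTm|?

|ΔTm| = 8°C; the pair is not acceptable.

Forward: A=6 T=4 G=7 C=0 → Tm = 2·10 + 4·7 = 48°C.
Reverse: A=3 T=5 G=6 C=4 → Tm = 2·8 + 4·10 = 56°C.
|ΔTm| = |48 − 56| = 8°C, > 3°C.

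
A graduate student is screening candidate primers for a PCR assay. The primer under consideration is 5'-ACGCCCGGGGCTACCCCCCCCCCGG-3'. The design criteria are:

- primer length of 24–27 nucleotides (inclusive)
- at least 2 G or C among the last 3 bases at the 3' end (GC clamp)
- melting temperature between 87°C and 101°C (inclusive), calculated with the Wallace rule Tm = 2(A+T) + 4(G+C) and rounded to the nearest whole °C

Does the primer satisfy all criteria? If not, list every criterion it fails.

Base counts: A=2, T=1, G=7, C=15 (length 25).
length: length 25 ✓
GC clamp: 3' end CGG has 3 G/C ✓
Tm: Tm = 2·3 + 4·22 = 94°C ✓

Meets all criteria.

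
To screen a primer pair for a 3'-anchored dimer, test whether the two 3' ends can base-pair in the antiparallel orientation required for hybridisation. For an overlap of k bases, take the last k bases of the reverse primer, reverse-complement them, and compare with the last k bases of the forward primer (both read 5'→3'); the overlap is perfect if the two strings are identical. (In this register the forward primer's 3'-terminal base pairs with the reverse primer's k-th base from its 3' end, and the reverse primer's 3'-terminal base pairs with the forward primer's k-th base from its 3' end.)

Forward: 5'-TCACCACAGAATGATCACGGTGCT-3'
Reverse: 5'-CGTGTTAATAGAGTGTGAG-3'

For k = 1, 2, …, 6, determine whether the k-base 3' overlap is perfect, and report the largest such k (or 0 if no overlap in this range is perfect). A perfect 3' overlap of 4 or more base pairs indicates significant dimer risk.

Last 6 bases (5'→3') — forward …GGTGCT, reverse …TGTGAG.
Reverse complement of the reverse primer's last 6 bases: CTCACA; its first k bases are the reverse complement of the reverse primer's last k bases, so a perfect k-base overlap needs the forward primer's last k bases to equal them.
Comparing (forward last k vs required): k=1: T vs C ✗; k=2: CT vs CT ✓; k=3: GCT vs CTC ✗; k=4: TGCT vs CTCA ✗; k=5: GTGCT vs CTCAC ✗; k=6: GGTGCT vs CTCACA ✗.
Only k = 2 is perfect, so the longest perfect 3' overlap is 2.

Longest perfect overlap: 2 complementary base pairs; below the dimer-risk threshold (threshold 4).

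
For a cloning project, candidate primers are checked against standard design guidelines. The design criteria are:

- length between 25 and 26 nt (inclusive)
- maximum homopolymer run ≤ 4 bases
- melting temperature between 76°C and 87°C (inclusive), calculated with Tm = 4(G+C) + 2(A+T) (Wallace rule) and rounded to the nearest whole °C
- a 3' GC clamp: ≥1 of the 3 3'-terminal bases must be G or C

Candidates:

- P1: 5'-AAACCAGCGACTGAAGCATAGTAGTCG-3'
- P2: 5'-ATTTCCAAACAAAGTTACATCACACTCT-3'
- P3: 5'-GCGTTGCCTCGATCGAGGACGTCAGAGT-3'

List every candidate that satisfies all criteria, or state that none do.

None of the candidates satisfy all criteria.

P1 (27 nt, A=10 T=4 G=7 C=6): length 27, outside 25–26 ✗; longest run = 3 ✓; Tm = 2·14 + 4·13 = 80°C ✓; 3' end TCG has 2 G/C ✓ — fails.
P2 (28 nt, A=11 T=8 G=1 C=8): length 28, outside 25–26 ✗; longest run = 3 ✓; Tm = 2·19 + 4·9 = 74°C, outside 76–87°C ✗; 3' end TCT has 1 G/C ✓ — fails.
P3 (28 nt, A=5 T=6 G=10 C=7): length 28, outside 25–26 ✗; longest run = 2 ✓; Tm = 2·11 + 4·17 = 90°C, outside 76–87°C ✗; 3' end AGT has 1 G/C ✓ — fails.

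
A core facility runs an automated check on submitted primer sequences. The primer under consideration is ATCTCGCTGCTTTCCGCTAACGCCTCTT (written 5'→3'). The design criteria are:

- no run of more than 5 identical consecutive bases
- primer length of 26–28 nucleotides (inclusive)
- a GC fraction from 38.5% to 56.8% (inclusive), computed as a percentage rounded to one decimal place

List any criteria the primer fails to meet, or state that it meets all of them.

Meets all criteria.

Base counts: A=3, T=10, G=4, C=11 (length 28).
homopolymer run: longest run = 3 ✓
length: length 28 ✓
GC content: GC 15/28 = 53.6% ✓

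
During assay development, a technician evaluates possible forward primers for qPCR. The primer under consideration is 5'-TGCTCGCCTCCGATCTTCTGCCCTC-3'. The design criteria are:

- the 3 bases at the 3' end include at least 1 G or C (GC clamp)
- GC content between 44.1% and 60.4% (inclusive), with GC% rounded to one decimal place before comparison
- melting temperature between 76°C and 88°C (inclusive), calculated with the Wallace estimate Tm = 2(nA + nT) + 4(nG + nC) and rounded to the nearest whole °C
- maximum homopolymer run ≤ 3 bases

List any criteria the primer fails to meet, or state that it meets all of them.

Fails: GC content.

Base counts: A=1, T=8, G=4, C=12 (length 25).
GC clamp: 3' end CTC has 2 G/C ✓
GC content: GC 16/25 = 64.0%, outside 44.1–60.4% ✗
Tm: Tm = 2·9 + 4·16 = 82°C ✓
homopolymer run: longest run = 3 ✓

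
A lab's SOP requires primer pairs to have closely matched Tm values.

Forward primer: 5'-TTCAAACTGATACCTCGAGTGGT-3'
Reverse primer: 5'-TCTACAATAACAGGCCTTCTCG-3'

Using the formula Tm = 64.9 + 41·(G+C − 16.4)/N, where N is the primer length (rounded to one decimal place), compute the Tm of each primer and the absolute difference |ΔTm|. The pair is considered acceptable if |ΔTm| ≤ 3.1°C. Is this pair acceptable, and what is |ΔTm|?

|ΔTm| = 0.5°C; the pair is acceptable.

Forward: G+C = 10, N = 23 → Tm = 64.9 + 41·(10 − 16.4)/23 = 53.5°C.
Reverse: G+C = 10, N = 22 → Tm = 64.9 + 41·(10 − 16.4)/22 = 53.0°C.
|ΔTm| = |53.5 − 53.0| = 0.5°C, ≤ 3.1°C.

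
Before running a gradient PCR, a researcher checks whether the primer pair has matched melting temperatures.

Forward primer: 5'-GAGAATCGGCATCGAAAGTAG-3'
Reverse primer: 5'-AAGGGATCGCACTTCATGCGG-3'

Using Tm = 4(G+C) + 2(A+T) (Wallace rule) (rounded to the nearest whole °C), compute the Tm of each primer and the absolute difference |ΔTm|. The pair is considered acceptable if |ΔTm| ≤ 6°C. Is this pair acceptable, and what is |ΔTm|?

|ΔTm| = 4°C; the pair is acceptable.

Forward: A=8 T=3 G=7 C=3 → Tm = 2·11 + 4·10 = 62°C.
Reverse: A=5 T=4 G=7 C=5 → Tm = 2·9 + 4·12 = 66°C.
|ΔTm| = |62 − 66| = 4°C, ≤ 6°C.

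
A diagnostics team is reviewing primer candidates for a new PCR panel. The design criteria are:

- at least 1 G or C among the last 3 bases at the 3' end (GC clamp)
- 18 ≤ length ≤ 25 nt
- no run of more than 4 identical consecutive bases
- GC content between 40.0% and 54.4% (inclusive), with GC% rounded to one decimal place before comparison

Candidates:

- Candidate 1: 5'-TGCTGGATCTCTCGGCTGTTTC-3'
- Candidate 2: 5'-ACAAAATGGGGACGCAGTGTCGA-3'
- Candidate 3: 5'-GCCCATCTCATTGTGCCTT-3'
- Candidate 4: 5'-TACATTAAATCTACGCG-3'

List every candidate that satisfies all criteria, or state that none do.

Candidate 1 (22 nt, A=1 T=9 G=6 C=6): 3' end TTC has 1 G/C ✓; length 22 ✓; longest run = 3 ✓; GC 12/22 = 54.5%, outside 40.0–54.4% ✗ — fails.
Candidate 2 (23 nt, A=8 T=3 G=8 C=4): 3' end CGA has 2 G/C ✓; length 23 ✓; longest run = 4 ✓; GC 12/23 = 52.2% ✓ — passes.
Candidate 3 (19 nt, A=2 T=7 G=3 C=7): 3' end CTT has 1 G/C ✓; length 19 ✓; longest run = 3 ✓; GC 10/19 = 52.6% ✓ — passes.
Candidate 4 (17 nt, A=6 T=5 G=2 C=4): 3' end GCG has 3 G/C ✓; length 17, outside 18–25 ✗; longest run = 3 ✓; GC 6/17 = 35.3%, outside 40.0–54.4% ✗ — fails.

Candidate 2 and Candidate 3.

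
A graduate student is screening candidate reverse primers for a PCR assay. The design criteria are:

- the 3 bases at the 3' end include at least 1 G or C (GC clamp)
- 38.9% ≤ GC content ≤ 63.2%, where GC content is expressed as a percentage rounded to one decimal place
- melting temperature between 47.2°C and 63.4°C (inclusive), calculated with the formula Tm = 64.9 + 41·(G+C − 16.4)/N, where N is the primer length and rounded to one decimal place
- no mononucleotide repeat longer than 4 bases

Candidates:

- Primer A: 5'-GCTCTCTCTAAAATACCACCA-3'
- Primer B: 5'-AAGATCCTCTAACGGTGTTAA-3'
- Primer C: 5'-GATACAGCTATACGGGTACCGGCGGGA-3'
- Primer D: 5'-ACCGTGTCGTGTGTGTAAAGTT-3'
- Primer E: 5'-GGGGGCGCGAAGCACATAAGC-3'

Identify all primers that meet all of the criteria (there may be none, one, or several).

Primer A (21 nt, A=7 T=5 G=1 C=8): 3' end CCA has 2 G/C ✓; GC 9/21 = 42.9% ✓; Tm = 64.9 + 41·(9 − 16.4)/21 = 50.5°C ✓; longest run = 4 ✓ — passes.
Primer B (21 nt, A=7 T=6 G=4 C=4): 3' end TAA has 0 G/C, need ≥1 ✗; GC 8/21 = 38.1%, outside 38.9–63.2% ✗; Tm = 64.9 + 41·(8 − 16.4)/21 = 48.5°C ✓; longest run = 2 ✓ — fails.
Primer C (27 nt, A=7 T=4 G=10 C=6): 3' end GGA has 2 G/C ✓; GC 16/27 = 59.3% ✓; Tm = 64.9 + 41·(16 − 16.4)/27 = 64.3°C, outside 47.2–63.4°C ✗; longest run = 3 ✓ — fails.
Primer D (22 nt, A=4 T=8 G=7 C=3): 3' end GTT has 1 G/C ✓; GC 10/22 = 45.5% ✓; Tm = 64.9 + 41·(10 − 16.4)/22 = 53.0°C ✓; longest run = 3 ✓ — passes.
Primer E (21 nt, A=6 T=1 G=9 C=5): 3' end AGC has 2 G/C ✓; GC 14/21 = 66.7%, outside 38.9–63.2% ✗; Tm = 64.9 + 41·(14 − 16.4)/21 = 60.2°C ✓; longest run = 5, exceeds 4 ✗ — fails.

Primer A and Primer D.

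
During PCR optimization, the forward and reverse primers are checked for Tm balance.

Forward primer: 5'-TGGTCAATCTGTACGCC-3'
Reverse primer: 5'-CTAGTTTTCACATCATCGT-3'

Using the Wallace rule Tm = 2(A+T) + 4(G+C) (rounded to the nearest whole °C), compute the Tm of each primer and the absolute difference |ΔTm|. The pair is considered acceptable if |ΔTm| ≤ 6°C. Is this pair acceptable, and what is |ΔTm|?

Forward: A=3 T=5 G=4 C=5 → Tm = 2·8 + 4·9 = 52°C.
Reverse: A=4 T=8 G=2 C=5 → Tm = 2·12 + 4·7 = 52°C.
|ΔTm| = |52 − 52| = 0°C, ≤ 6°C.

|ΔTm| = 0°C; the pair is acceptable.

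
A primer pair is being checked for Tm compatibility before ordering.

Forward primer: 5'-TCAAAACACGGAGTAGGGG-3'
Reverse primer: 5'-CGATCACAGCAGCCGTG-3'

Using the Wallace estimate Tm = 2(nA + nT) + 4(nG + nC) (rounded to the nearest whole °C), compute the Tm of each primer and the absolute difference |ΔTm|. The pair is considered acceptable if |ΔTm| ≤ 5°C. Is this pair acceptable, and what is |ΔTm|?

|ΔTm| = 2°C; the pair is acceptable.

Forward: A=7 T=2 G=7 C=3 → Tm = 2·9 + 4·10 = 58°C.
Reverse: A=4 T=2 G=5 C=6 → Tm = 2·6 + 4·11 = 56°C.
|ΔTm| = |58 − 56| = 2°C, ≤ 5°C.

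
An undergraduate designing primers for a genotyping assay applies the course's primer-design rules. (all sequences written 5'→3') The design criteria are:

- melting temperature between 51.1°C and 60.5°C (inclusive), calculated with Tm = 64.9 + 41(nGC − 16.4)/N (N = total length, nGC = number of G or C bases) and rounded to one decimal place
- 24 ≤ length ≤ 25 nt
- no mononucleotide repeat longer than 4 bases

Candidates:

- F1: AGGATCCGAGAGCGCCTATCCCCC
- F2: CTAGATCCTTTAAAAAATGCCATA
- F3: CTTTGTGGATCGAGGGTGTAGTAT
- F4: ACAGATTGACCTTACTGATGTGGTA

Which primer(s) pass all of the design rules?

F1 (24 nt, A=5 T=3 G=6 C=10): Tm = 64.9 + 41·(16 − 16.4)/24 = 64.2°C, outside 51.1–60.5°C ✗; length 24 ✓; longest run = 5, exceeds 4 ✗ — fails.
F2 (24 nt, A=10 T=7 G=2 C=5): Tm = 64.9 + 41·(7 − 16.4)/24 = 48.8°C, outside 51.1–60.5°C ✗; length 24 ✓; longest run = 6, exceeds 4 ✗ — fails.
F3 (24 nt, A=4 T=9 G=9 C=2): Tm = 64.9 + 41·(11 − 16.4)/24 = 55.7°C ✓; length 24 ✓; longest run = 3 ✓ — passes.
F4 (25 nt, A=7 T=8 G=6 C=4): Tm = 64.9 + 41·(10 − 16.4)/25 = 54.4°C ✓; length 25 ✓; longest run = 2 ✓ — passes.

F3 and F4.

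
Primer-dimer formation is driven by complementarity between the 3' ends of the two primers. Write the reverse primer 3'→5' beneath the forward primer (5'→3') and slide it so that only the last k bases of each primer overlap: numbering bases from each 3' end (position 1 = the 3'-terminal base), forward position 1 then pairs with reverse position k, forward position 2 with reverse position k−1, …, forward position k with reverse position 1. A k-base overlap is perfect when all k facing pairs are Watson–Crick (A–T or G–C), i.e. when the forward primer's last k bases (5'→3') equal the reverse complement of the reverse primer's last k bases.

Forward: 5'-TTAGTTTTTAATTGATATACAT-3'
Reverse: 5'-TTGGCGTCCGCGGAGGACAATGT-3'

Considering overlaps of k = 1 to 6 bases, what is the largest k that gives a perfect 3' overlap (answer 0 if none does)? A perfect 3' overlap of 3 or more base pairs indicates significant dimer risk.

Longest perfect overlap: 4 complementary base pairs; significant dimer risk (threshold 3).

Last 6 bases (5'→3') — forward …ATACAT, reverse …CAATGT.
Reverse complement of the reverse primer's last 6 bases: ACATTG; its first k bases are the reverse complement of the reverse primer's last k bases, so a perfect k-base overlap needs the forward primer's last k bases to equal them.
Comparing (forward last k vs required): k=1: T vs A ✗; k=2: AT vs AC ✗; k=3: CAT vs ACA ✗; k=4: ACAT vs ACAT ✓; k=5: TACAT vs ACATT ✗; k=6: ATACAT vs ACATTG ✗.
Only k = 4 is perfect, so the longest perfect 3' overlap is 4.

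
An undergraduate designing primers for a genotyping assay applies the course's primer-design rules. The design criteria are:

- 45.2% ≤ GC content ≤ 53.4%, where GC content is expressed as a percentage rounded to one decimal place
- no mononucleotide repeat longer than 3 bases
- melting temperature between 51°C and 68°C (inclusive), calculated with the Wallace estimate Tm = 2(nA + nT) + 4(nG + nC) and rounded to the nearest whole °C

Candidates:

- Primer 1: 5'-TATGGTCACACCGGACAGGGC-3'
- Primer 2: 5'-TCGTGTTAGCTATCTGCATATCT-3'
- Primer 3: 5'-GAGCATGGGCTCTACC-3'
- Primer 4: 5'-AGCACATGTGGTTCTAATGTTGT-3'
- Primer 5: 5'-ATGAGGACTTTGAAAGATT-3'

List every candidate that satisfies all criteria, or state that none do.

None of the candidates satisfy all criteria.

Primer 1 (21 nt, A=5 T=3 G=7 C=6): GC 13/21 = 61.9%, outside 45.2–53.4% ✗; longest run = 3 ✓; Tm = 2·8 + 4·13 = 68°C ✓ — fails.
Primer 2 (23 nt, A=4 T=10 G=4 C=5): GC 9/23 = 39.1%, outside 45.2–53.4% ✗; longest run = 2 ✓; Tm = 2·14 + 4·9 = 64°C ✓ — fails.
Primer 3 (16 nt, A=3 T=3 G=5 C=5): GC 10/16 = 62.5%, outside 45.2–53.4% ✗; longest run = 3 ✓; Tm = 2·6 + 4·10 = 52°C ✓ — fails.
Primer 4 (23 nt, A=5 T=9 G=6 C=3): GC 9/23 = 39.1%, outside 45.2–53.4% ✗; longest run = 2 ✓; Tm = 2·14 + 4·9 = 64°C ✓ — fails.
Primer 5 (19 nt, A=7 T=6 G=5 C=1): GC 6/19 = 31.6%, outside 45.2–53.4% ✗; longest run = 3 ✓; Tm = 2·13 + 4·6 = 50°C, outside 51–68°C ✗ — fails.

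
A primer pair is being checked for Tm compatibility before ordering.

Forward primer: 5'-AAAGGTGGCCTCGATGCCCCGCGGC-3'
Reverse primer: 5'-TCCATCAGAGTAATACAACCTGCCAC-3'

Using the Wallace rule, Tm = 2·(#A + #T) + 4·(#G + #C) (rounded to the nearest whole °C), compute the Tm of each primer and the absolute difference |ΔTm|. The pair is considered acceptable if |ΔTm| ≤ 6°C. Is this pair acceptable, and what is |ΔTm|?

Forward: A=4 T=3 G=9 C=9 → Tm = 2·7 + 4·18 = 86°C.
Reverse: A=9 T=5 G=3 C=9 → Tm = 2·14 + 4·12 = 76°C.
|ΔTm| = |86 − 76| = 10°C, > 6°C.

|ΔTm| = 10°C; the pair is not acceptable.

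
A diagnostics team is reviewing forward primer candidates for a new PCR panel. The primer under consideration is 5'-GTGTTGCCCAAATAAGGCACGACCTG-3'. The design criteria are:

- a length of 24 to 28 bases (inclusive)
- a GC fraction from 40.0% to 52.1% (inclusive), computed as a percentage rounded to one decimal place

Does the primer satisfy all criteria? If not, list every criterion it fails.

Fails: GC content.

Base counts: A=7, T=5, G=7, C=7 (length 26).
length: length 26 ✓
GC content: GC 14/26 = 53.8%, outside 40.0–52.1% ✗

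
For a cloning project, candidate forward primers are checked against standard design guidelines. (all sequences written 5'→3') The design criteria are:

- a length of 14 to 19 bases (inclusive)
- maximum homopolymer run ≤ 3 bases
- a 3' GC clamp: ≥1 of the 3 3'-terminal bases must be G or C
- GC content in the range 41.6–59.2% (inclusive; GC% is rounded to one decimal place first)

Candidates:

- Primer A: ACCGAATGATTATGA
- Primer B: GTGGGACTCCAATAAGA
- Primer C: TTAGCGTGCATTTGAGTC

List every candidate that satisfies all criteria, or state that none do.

Primer B and Primer C.

Primer A (15 nt, A=6 T=4 G=3 C=2): length 15 ✓; longest run = 2 ✓; 3' end TGA has 1 G/C ✓; GC 5/15 = 33.3%, outside 41.6–59.2% ✗ — fails.
Primer B (17 nt, A=6 T=3 G=5 C=3): length 17 ✓; longest run = 3 ✓; 3' end AGA has 1 G/C ✓; GC 8/17 = 47.1% ✓ — passes.
Primer C (18 nt, A=3 T=7 G=5 C=3): length 18 ✓; longest run = 3 ✓; 3' end GTC has 2 G/C ✓; GC 8/18 = 44.4% ✓ — passes.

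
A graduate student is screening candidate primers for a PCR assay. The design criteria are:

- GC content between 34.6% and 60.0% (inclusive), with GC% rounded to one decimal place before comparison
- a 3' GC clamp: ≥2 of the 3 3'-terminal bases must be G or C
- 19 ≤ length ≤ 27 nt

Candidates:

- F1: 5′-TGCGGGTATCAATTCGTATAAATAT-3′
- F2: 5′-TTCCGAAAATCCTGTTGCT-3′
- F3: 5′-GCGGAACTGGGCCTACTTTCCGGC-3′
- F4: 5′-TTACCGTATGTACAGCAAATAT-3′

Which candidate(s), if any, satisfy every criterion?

F2 only.

F1 (25 nt, A=8 T=9 G=5 C=3): GC 8/25 = 32.0%, outside 34.6–60.0% ✗; 3' end TAT has 0 G/C, need ≥2 ✗; length 25 ✓ — fails.
F2 (19 nt, A=4 T=7 G=3 C=5): GC 8/19 = 42.1% ✓; 3' end GCT has 2 G/C ✓; length 19 ✓ — passes.
F3 (24 nt, A=3 T=5 G=8 C=8): GC 16/24 = 66.7%, outside 34.6–60.0% ✗; 3' end GGC has 3 G/C ✓; length 24 ✓ — fails.
F4 (22 nt, A=8 T=7 G=3 C=4): GC 7/22 = 31.8%, outside 34.6–60.0% ✗; 3' end TAT has 0 G/C, need ≥2 ✗; length 22 ✓ — fails.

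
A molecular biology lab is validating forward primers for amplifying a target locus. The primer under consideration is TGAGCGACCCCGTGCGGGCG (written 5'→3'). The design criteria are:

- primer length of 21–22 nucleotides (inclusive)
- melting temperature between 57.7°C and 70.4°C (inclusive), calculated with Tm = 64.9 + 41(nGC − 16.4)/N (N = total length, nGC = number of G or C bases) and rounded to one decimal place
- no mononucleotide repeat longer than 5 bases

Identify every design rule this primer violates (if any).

Fails: length.

Base counts: A=2, T=2, G=9, C=7 (length 20).
length: length 20, outside 21–22 ✗
Tm: Tm = 64.9 + 41·(16 − 16.4)/20 = 64.1°C ✓
homopolymer run: longest run = 4 ✓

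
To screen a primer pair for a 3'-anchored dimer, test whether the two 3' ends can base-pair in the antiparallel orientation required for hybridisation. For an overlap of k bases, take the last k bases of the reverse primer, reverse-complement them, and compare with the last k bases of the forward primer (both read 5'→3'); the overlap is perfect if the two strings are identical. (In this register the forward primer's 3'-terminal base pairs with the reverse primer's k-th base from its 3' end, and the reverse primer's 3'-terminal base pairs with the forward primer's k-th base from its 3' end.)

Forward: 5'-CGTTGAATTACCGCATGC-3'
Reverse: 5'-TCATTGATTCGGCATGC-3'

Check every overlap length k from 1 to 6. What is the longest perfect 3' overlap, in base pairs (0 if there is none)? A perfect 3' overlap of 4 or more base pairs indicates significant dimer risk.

Longest perfect overlap: 6 complementary base pairs; significant dimer risk (threshold 4).

Last 6 bases (5'→3') — forward …GCATGC, reverse …GCATGC.
Reverse complement of the reverse primer's last 6 bases: GCATGC; its first k bases are the reverse complement of the reverse primer's last k bases, so a perfect k-base overlap needs the forward primer's last k bases to equal them.
Comparing (forward last k vs required): k=1: C vs G ✗; k=2: GC vs GC ✓; k=3: TGC vs GCA ✗; k=4: ATGC vs GCAT ✗; k=5: CATGC vs GCATG ✗; k=6: GCATGC vs GCATGC ✓.
Perfect overlaps at k = 2, 6; the largest is 6.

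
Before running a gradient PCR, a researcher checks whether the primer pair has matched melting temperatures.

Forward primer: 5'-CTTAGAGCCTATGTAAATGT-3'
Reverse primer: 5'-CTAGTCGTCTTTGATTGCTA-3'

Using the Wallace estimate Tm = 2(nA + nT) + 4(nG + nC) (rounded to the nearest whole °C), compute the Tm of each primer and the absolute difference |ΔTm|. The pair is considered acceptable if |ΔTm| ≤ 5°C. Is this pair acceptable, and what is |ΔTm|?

Forward: A=6 T=7 G=4 C=3 → Tm = 2·13 + 4·7 = 54°C.
Reverse: A=3 T=9 G=4 C=4 → Tm = 2·12 + 4·8 = 56°C.
|ΔTm| = |54 − 56| = 2°C, ≤ 5°C.

|ΔTm| = 2°C; the pair is acceptable.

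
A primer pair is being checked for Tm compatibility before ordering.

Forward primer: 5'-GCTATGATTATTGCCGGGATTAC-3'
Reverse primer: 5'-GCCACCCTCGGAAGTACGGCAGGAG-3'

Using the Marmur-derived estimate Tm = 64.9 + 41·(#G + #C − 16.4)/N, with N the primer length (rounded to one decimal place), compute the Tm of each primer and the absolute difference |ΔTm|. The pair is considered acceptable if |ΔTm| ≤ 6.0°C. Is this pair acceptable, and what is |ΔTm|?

Forward: G+C = 10, N = 23 → Tm = 64.9 + 41·(10 − 16.4)/23 = 53.5°C.
Reverse: G+C = 17, N = 25 → Tm = 64.9 + 41·(17 − 16.4)/25 = 65.9°C.
|ΔTm| = |53.5 − 65.9| = 12.4°C, > 6.0°C.

|ΔTm| = 12.4°C; the pair is not acceptable.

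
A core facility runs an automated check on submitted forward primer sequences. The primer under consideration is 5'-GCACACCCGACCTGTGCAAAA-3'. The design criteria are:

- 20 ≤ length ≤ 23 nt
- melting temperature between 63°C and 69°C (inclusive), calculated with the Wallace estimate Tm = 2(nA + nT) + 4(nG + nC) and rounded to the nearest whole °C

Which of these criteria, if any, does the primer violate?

Base counts: A=7, T=2, G=4, C=8 (length 21).
length: length 21 ✓
Tm: Tm = 2·9 + 4·12 = 66°C ✓

Meets all criteria.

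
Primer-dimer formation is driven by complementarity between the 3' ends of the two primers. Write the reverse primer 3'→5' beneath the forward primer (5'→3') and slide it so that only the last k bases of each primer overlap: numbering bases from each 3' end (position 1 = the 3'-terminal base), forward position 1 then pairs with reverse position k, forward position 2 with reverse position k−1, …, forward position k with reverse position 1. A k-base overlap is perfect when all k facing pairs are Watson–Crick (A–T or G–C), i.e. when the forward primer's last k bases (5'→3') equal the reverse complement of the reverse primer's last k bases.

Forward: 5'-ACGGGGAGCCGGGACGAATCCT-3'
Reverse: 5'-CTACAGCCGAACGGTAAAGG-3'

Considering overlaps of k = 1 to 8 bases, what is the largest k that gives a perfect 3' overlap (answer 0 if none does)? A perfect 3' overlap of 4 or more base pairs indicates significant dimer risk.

Last 8 bases (5'→3') — forward …CGAATCCT, reverse …GGTAAAGG.
Reverse complement of the reverse primer's last 8 bases: CCTTTACC; its first k bases are the reverse complement of the reverse primer's last k bases, so a perfect k-base overlap needs the forward primer's last k bases to equal them.
Comparing (forward last k vs required): k=1: T vs C ✗; k=2: CT vs CC ✗; k=3: CCT vs CCT ✓; k=4: TCCT vs CCTT ✗; k=5: ATCCT vs CCTTT ✗; k=6: AATCCT vs CCTTTA ✗; k=7: GAATCCT vs CCTTTAC ✗; k=8: CGAATCCT vs CCTTTACC ✗.
Only k = 3 is perfect, so the longest perfect 3' overlap is 3.

Longest perfect overlap: 3 complementary base pairs; below the dimer-risk threshold (threshold 4).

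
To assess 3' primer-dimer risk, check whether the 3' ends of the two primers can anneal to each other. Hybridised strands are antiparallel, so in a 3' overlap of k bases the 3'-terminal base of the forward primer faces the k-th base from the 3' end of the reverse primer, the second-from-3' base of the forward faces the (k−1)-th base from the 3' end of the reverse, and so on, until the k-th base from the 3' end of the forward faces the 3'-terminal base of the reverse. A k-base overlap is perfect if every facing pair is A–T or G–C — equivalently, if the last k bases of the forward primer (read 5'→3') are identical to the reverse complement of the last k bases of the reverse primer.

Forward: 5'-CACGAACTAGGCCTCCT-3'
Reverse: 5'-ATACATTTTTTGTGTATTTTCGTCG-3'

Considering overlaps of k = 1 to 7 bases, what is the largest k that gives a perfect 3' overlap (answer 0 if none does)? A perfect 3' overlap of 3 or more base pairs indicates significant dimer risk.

Longest perfect overlap: 0 complementary base pairs; below the dimer-risk threshold (threshold 3).

Last 7 bases (5'→3') — forward …GCCTCCT, reverse …TTCGTCG.
Reverse complement of the reverse primer's last 7 bases: CGACGAA; its first k bases are the reverse complement of the reverse primer's last k bases, so a perfect k-base overlap needs the forward primer's last k bases to equal them.
Comparing (forward last k vs required): k=1: T vs C ✗; k=2: CT vs CG ✗; k=3: CCT vs CGA ✗; k=4: TCCT vs CGAC ✗; k=5: CTCCT vs CGACG ✗; k=6: CCTCCT vs CGACGA ✗; k=7: GCCTCCT vs CGACGAA ✗.
No overlap length from 1 to 7 is perfect, so the longest perfect 3' overlap is 0.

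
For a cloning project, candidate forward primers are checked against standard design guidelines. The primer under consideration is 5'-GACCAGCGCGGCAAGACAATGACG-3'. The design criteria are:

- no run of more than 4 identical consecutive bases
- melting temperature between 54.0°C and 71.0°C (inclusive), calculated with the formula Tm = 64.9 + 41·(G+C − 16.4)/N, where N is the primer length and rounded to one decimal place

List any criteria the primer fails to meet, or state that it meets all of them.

Meets all criteria.

Base counts: A=8, T=1, G=8, C=7 (length 24).
homopolymer run: longest run = 2 ✓
Tm: Tm = 64.9 + 41·(15 − 16.4)/24 = 62.5°C ✓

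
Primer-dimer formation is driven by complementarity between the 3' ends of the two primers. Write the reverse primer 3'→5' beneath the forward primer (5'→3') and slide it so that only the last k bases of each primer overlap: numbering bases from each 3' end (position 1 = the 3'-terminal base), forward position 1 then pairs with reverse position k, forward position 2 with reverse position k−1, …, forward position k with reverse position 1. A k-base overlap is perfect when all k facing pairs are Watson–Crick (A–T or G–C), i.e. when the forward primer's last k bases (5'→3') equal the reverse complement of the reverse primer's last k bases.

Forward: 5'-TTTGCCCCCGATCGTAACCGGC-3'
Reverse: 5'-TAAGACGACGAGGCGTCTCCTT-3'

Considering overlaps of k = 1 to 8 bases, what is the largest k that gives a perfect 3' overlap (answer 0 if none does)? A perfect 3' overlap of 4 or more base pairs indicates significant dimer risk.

Longest perfect overlap: 0 complementary base pairs; below the dimer-risk threshold (threshold 4).

Last 8 bases (5'→3') — forward …TAACCGGC, reverse …GTCTCCTT.
Reverse complement of the reverse primer's last 8 bases: AAGGAGAC; its first k bases are the reverse complement of the reverse primer's last k bases, so a perfect k-base overlap needs the forward primer's last k bases to equal them.
Comparing (forward last k vs required): k=1: C vs A ✗; k=2: GC vs AA ✗; k=3: GGC vs AAG ✗; k=4: CGGC vs AAGG ✗; k=5: CCGGC vs AAGGA ✗; k=6: ACCGGC vs AAGGAG ✗; k=7: AACCGGC vs AAGGAGA ✗; k=8: TAACCGGC vs AAGGAGAC ✗.
No overlap length from 1 to 8 is perfect, so the longest perfect 3' overlap is 0.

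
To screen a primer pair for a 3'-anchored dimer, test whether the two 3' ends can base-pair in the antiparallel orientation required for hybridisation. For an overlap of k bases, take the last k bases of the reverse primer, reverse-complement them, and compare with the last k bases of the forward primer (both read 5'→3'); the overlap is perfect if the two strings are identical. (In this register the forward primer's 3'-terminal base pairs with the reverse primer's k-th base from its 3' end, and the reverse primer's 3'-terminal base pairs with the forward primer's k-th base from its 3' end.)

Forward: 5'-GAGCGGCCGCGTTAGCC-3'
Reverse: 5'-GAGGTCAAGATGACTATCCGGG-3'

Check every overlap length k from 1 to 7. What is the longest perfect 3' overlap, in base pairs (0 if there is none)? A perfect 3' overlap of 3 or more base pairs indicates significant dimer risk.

Last 7 bases (5'→3') — forward …GTTAGCC, reverse …ATCCGGG.
Reverse complement of the reverse primer's last 7 bases: CCCGGAT; its first k bases are the reverse complement of the reverse primer's last k bases, so a perfect k-base overlap needs the forward primer's last k bases to equal them.
Comparing (forward last k vs required): k=1: C vs C ✓; k=2: CC vs CC ✓; k=3: GCC vs CCC ✗; k=4: AGCC vs CCCG ✗; k=5: TAGCC vs CCCGG ✗; k=6: TTAGCC vs CCCGGA ✗; k=7: GTTAGCC vs CCCGGAT ✗.
Perfect overlaps at k = 1, 2; the largest is 2.

Longest perfect overlap: 2 complementary base pairs; below the dimer-risk threshold (threshold 3).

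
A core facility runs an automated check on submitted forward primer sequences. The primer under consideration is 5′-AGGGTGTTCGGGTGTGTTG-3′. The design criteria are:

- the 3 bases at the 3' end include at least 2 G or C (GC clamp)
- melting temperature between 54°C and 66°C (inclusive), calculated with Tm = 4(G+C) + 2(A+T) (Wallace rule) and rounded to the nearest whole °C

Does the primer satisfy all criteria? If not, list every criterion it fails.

Base counts: A=1, T=7, G=10, C=1 (length 19).
GC clamp: 3' end TTG has 1 G/C, need ≥2 ✗
Tm: Tm = 2·8 + 4·11 = 60°C ✓

Fails: GC clamp.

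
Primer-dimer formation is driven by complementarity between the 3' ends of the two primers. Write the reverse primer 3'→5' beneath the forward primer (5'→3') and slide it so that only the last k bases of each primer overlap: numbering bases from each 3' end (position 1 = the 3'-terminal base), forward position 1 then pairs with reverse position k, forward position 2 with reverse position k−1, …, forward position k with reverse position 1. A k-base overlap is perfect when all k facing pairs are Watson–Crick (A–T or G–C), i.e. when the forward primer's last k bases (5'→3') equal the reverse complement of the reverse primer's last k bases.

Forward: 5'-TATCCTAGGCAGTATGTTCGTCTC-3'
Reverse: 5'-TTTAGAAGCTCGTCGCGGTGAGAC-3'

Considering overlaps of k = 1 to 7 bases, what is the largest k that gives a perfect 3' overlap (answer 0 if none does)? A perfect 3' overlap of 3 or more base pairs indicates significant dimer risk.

Last 7 bases (5'→3') — forward …TCGTCTC, reverse …GTGAGAC.
Reverse complement of the reverse primer's last 7 bases: GTCTCAC; its first k bases are the reverse complement of the reverse primer's last k bases, so a perfect k-base overlap needs the forward primer's last k bases to equal them.
Comparing (forward last k vs required): k=1: C vs G ✗; k=2: TC vs GT ✗; k=3: CTC vs GTC ✗; k=4: TCTC vs GTCT ✗; k=5: GTCTC vs GTCTC ✓; k=6: CGTCTC vs GTCTCA ✗; k=7: TCGTCTC vs GTCTCAC ✗.
Only k = 5 is perfect, so the longest perfect 3' overlap is 5.

Longest perfect overlap: 5 complementary base pairs; significant dimer risk (threshold 3).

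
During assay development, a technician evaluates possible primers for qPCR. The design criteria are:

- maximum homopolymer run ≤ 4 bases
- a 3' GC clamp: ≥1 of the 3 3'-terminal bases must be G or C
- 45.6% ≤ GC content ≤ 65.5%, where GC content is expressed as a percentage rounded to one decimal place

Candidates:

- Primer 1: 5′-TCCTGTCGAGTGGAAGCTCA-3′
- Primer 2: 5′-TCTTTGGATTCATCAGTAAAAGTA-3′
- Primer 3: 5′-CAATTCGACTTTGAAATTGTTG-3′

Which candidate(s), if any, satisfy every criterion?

Primer 1 only.

Primer 1 (20 nt, A=4 T=5 G=6 C=5): longest run = 2 ✓; 3' end TCA has 1 G/C ✓; GC 11/20 = 55.0% ✓ — passes.
Primer 2 (24 nt, A=8 T=9 G=4 C=3): longest run = 4 ✓; 3' end GTA has 1 G/C ✓; GC 7/24 = 29.2%, outside 45.6–65.5% ✗ — fails.
Primer 3 (22 nt, A=6 T=9 G=4 C=3): longest run = 3 ✓; 3' end TTG has 1 G/C ✓; GC 7/22 = 31.8%, outside 45.6–65.5% ✗ — fails.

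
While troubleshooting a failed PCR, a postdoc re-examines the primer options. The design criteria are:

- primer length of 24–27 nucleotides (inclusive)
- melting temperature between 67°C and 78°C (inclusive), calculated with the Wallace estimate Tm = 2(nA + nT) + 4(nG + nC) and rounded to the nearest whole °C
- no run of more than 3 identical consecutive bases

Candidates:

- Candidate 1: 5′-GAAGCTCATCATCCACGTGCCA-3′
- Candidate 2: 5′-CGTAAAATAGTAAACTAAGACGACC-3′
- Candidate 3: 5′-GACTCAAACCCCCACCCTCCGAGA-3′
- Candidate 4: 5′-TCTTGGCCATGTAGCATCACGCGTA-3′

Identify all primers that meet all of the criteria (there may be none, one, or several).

Candidate 4 only.

Candidate 1 (22 nt, A=6 T=4 G=4 C=8): length 22, outside 24–27 ✗; Tm = 2·10 + 4·12 = 68°C ✓; longest run = 2 ✓ — fails.
Candidate 2 (25 nt, A=12 T=4 G=4 C=5): length 25 ✓; Tm = 2·16 + 4·9 = 68°C ✓; longest run = 4, exceeds 3 ✗ — fails.
Candidate 3 (24 nt, A=7 T=2 G=3 C=12): length 24 ✓; Tm = 2·9 + 4·15 = 78°C ✓; longest run = 5, exceeds 3 ✗ — fails.
Candidate 4 (25 nt, A=5 T=7 G=6 C=7): length 25 ✓; Tm = 2·12 + 4·13 = 76°C ✓; longest run = 2 ✓ — passes.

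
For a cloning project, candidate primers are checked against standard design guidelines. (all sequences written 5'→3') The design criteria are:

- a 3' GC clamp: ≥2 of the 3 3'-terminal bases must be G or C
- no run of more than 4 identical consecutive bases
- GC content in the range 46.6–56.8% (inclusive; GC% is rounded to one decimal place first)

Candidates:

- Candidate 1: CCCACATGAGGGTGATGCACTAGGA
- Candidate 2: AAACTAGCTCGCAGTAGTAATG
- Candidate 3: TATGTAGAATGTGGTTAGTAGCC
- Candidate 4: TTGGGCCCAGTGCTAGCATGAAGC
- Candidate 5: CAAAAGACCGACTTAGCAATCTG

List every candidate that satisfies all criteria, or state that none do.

Candidate 1 (25 nt, A=7 T=4 G=8 C=6): 3' end GGA has 2 G/C ✓; longest run = 3 ✓; GC 14/25 = 56.0% ✓ — passes.
Candidate 2 (22 nt, A=8 T=5 G=5 C=4): 3' end ATG has 1 G/C, need ≥2 ✗; longest run = 3 ✓; GC 9/22 = 40.9%, outside 46.6–56.8% ✗ — fails.
Candidate 3 (23 nt, A=6 T=8 G=7 C=2): 3' end GCC has 3 G/C ✓; longest run = 2 ✓; GC 9/23 = 39.1%, outside 46.6–56.8% ✗ — fails.
Candidate 4 (24 nt, A=5 T=5 G=8 C=6): 3' end AGC has 2 G/C ✓; longest run = 3 ✓; GC 14/24 = 58.3%, outside 46.6–56.8% ✗ — fails.
Candidate 5 (23 nt, A=9 T=4 G=4 C=6): 3' end CTG has 2 G/C ✓; longest run = 4 ✓; GC 10/23 = 43.5%, outside 46.6–56.8% ✗ — fails.

Candidate 1 only.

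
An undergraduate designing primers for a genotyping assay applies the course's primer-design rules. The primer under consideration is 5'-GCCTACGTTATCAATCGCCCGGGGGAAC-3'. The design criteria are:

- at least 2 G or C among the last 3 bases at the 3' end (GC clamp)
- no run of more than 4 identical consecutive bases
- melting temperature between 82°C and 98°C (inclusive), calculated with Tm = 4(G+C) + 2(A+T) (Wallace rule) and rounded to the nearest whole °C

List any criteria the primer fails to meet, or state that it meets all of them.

Base counts: A=6, T=5, G=8, C=9 (length 28).
GC clamp: 3' end AAC has 1 G/C, need ≥2 ✗
homopolymer run: longest run = 5, exceeds 4 ✗
Tm: Tm = 2·11 + 4·17 = 90°C ✓

Fails: GC clamp, homopolymer run.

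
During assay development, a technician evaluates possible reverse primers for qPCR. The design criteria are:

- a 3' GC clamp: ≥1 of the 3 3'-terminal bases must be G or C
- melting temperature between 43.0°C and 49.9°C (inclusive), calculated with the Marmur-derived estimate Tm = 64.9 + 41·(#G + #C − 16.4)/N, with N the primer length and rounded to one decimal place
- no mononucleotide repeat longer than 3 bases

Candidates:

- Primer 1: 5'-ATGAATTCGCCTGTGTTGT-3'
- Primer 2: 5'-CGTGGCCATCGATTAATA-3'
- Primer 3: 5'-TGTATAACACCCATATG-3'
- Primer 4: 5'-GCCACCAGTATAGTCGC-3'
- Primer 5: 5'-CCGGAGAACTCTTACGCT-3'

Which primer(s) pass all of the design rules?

Primer 1 and Primer 4.

Primer 1 (19 nt, A=3 T=8 G=5 C=3): 3' end TGT has 1 G/C ✓; Tm = 64.9 + 41·(8 − 16.4)/19 = 46.8°C ✓; longest run = 2 ✓ — passes.
Primer 2 (18 nt, A=5 T=5 G=4 C=4): 3' end ATA has 0 G/C, need ≥1 ✗; Tm = 64.9 + 41·(8 − 16.4)/18 = 45.8°C ✓; longest run = 2 ✓ — fails.
Primer 3 (17 nt, A=6 T=5 G=2 C=4): 3' end ATG has 1 G/C ✓; Tm = 64.9 + 41·(6 − 16.4)/17 = 39.8°C, outside 43.0–49.9°C ✗; longest run = 3 ✓ — fails.
Primer 4 (17 nt, A=4 T=3 G=4 C=6): 3' end CGC has 3 G/C ✓; Tm = 64.9 + 41·(10 − 16.4)/17 = 49.5°C ✓; longest run = 2 ✓ — passes.
Primer 5 (18 nt, A=4 T=4 G=4 C=6): 3' end GCT has 2 G/C ✓; Tm = 64.9 + 41·(10 − 16.4)/18 = 50.3°C, outside 43.0–49.9°C ✗; longest run = 2 ✓ — fails.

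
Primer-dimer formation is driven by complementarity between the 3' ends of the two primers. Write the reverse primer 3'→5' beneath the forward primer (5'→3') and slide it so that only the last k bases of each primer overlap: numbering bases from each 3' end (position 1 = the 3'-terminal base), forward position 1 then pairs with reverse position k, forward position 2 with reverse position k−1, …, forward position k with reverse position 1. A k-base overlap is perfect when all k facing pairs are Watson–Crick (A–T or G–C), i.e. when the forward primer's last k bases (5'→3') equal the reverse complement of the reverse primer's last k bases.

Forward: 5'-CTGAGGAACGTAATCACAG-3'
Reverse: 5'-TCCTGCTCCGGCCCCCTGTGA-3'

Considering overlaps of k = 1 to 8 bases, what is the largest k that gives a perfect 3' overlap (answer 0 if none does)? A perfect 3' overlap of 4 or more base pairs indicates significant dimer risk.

Last 8 bases (5'→3') — forward …AATCACAG, reverse …CCCTGTGA.
Reverse complement of the reverse primer's last 8 bases: TCACAGGG; its first k bases are the reverse complement of the reverse primer's last k bases, so a perfect k-base overlap needs the forward primer's last k bases to equal them.
Comparing (forward last k vs required): k=1: G vs T ✗; k=2: AG vs TC ✗; k=3: CAG vs TCA ✗; k=4: ACAG vs TCAC ✗; k=5: CACAG vs TCACA ✗; k=6: TCACAG vs TCACAG ✓; k=7: ATCACAG vs TCACAGG ✗; k=8: AATCACAG vs TCACAGGG ✗.
Only k = 6 is perfect, so the longest perfect 3' overlap is 6.

Longest perfect overlap: 6 complementary base pairs; significant dimer risk (threshold 4).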